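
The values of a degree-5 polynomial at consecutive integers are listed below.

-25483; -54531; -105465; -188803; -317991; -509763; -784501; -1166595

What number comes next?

First differences: -29048, -50934, -83338, -129188, -191772, -274738, -382094
Second differences: -21886, -32404, -45850, -62584, -82966, -107356
Third differences: -10518, -13446, -16734, -20382, -24390
Fourth differences: -2928, -3288, -3648, -4008
Fifth differences: -360, -360, -360
The fifth differences are constant (-360).
-4008 − 360 = -4368;  -24390 − 4368 = -28758;  -107356 − 28758 = -136114;  -382094 − 136114 = -518208;  -1166595 − 518208 = -1684803

-1684803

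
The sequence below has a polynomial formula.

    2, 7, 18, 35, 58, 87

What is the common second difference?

6

D1: 5, 11, 17, 23, 29
D2: 6, 6, 6, 6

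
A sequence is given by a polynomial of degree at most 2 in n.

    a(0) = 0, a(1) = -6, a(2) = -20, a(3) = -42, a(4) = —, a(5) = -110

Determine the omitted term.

Using the first 4 terms:
-6  -14  -22
-8  -8
Constant second difference = -8.
Extend forward: -22 − 8 = -30;  -42 − 30 = -72

-72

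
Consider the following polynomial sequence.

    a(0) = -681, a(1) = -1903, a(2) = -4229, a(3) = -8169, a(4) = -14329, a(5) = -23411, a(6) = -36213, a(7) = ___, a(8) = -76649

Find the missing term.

-53629

Using the first 7 terms:
First differences: -1222  -2326  -3940  -6160  -9082  -12802
Second differences: -1104  -1614  -2220  -2922  -3720
Third differences: -510  -606  -702  -798
Fourth differences: -96  -96  -96
Constant fourth difference = -96.
Extend forward: -798 − 96 = -894;  -3720 − 894 = -4614;  -12802 − 4614 = -17416;  -36213 − 17416 = -53629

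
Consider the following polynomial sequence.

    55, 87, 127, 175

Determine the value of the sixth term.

295

First differences: 32, 40, 48
Second differences: 8, 8
The second differences are constant (8).
48 + 8 = 56;  175 + 56 = 231
56 + 8 = 64;  231 + 64 = 295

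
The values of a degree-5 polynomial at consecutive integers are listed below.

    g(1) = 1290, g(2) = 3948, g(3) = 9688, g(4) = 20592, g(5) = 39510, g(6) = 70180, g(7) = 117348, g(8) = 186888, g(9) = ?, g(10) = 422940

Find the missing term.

Using the first 8 terms:
D1: 2658, 5740, 10904, 18918, 30670, 47168, 69540
D2: 3082, 5164, 8014, 11752, 16498, 22372
D3: 2082, 2850, 3738, 4746, 5874
D4: 768, 888, 1008, 1128
D5: 120, 120, 120
Constant fifth difference = 120.
Extend forward: 1128 + 120 = 1248;  5874 + 1248 = 7122;  22372 + 7122 = 29494;  69540 + 29494 = 99034;  186888 + 99034 = 285922

285922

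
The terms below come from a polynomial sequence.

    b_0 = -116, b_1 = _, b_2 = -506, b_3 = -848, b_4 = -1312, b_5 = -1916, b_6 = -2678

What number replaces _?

-268

Using the last 5 terms:
D1: -342, -464, -604, -762
D2: -122, -140, -158
D3: -18, -18
Constant third difference = -18.
Extend backward: -122 + 18 = -104;  -342 + 104 = -238;  -506 + 238 = -268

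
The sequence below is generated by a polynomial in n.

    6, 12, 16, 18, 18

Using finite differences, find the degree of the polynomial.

2

Δ: 6, 4, 2, 0
Δ²: -2, -2, -2
The second differences are constant, so the polynomial has degree 2.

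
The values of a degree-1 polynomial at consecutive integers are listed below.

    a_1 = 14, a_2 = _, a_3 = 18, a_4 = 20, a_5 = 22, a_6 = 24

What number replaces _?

Using the last 4 terms:
2  2  2
Constant first difference = 2.
Extend backward: 18 − 2 = 16

16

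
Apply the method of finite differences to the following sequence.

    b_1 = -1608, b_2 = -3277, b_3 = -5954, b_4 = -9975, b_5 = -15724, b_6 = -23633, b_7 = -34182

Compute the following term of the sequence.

Δ: -1669, -2677, -4021, -5749, -7909, -10549
Δ²: -1008, -1344, -1728, -2160, -2640
Δ³: -336, -384, -432, -480
Δ⁴: -48, -48, -48
Constant fourth difference = -48, so extend:
-480 − 48 = -528;  -2640 − 528 = -3168;  -10549 − 3168 = -13717;  -34182 − 13717 = -47899

-47899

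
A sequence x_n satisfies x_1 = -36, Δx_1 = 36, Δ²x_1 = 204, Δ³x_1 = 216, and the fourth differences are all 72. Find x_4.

Build the table forward from the leading diagonal:
Fourth differences: 72, 72, 72, 72
Third differences: 216, 288, 360, 432
Second differences: 204, 420, 708, 1068
First differences: 36, 240, 660, 1368
x: -36, 0, 240, 900

900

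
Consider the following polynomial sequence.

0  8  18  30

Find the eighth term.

98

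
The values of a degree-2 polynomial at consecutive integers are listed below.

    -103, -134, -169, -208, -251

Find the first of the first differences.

-31

D1: -31, -35, -39, -43
D2: -4, -4, -4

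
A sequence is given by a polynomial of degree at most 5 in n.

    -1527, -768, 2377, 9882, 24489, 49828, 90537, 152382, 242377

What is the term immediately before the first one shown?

D1: 759  3145  7505  14607  25339  40709  61845  89995
D2: 2386  4360  7102  10732  15370  21136  28150
D3: 1974  2742  3630  4638  5766  7014
D4: 768  888  1008  1128  1248
D5: 120  120  120  120
The fifth differences are constant at 120.
Work back: 768 − 120 = 648;  1974 − 648 = 1326;  2386 − 1326 = 1060;  759 − 1060 = -301;  -1527 + 301 = -1226

-1226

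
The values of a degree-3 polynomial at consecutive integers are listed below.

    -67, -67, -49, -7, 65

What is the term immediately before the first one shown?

-55

0, 18, 42, 72
18, 24, 30
6, 6
The third differences are constant at 6.
Work back: 18 − 6 = 12;  0 − 12 = -12;  -67 + 12 = -55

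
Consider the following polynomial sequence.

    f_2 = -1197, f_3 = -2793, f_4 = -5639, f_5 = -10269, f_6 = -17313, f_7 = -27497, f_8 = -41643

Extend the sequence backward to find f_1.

-413

Δ: -1596, -2846, -4630, -7044, -10184, -14146
Δ²: -1250, -1784, -2414, -3140, -3962
Δ³: -534, -630, -726, -822
Δ⁴: -96, -96, -96
The fourth differences are constant at -96.
Work back: -534 + 96 = -438;  -1250 + 438 = -812;  -1596 + 812 = -784;  -1197 + 784 = -413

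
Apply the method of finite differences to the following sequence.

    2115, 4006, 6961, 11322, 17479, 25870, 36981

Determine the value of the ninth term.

D1: 1891  2955  4361  6157  8391  11111
D2: 1064  1406  1796  2234  2720
D3: 342  390  438  486
D4: 48  48  48
Constant fourth difference = 48, so extend:
486 + 48 = 534;  2720 + 534 = 3254;  11111 + 3254 = 14365;  36981 + 14365 = 51346
534 + 48 = 582;  3254 + 582 = 3836;  14365 + 3836 = 18201;  51346 + 18201 = 69547

69547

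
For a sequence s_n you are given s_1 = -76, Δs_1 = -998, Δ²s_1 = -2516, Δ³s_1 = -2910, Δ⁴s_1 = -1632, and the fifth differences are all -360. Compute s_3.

-4588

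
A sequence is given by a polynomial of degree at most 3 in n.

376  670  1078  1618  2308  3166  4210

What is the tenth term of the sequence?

8638

Δ: 294, 408, 540, 690, 858, 1044
Δ²: 114, 132, 150, 168, 186
Δ³: 18, 18, 18, 18
The third differences are constant (18).
186 + 18 = 204;  1044 + 204 = 1248;  4210 + 1248 = 5458
204 + 18 = 222;  1248 + 222 = 1470;  5458 + 1470 = 6928
222 + 18 = 240;  1470 + 240 = 1710;  6928 + 1710 = 8638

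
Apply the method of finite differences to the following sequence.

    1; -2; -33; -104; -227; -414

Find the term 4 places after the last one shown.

-2042

D1: -3 , -31 , -71 , -123 , -187
D2: -28 , -40 , -52 , -64
D3: -12 , -12 , -12
The third differences are constant (-12).
-64 − 12 = -76;  -187 − 76 = -263;  -414 − 263 = -677
-76 − 12 = -88;  -263 − 88 = -351;  -677 − 351 = -1028
-88 − 12 = -100;  -351 − 100 = -451;  -1028 − 451 = -1479
-100 − 12 = -112;  -451 − 112 = -563;  -1479 − 563 = -2042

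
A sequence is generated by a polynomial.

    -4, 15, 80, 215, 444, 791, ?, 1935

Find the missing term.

1280

Using the first 6 terms:
Δ: 19  65  135  229  347
Δ²: 46  70  94  118
Δ³: 24  24  24
Constant third difference = 24.
Extend forward: 118 + 24 = 142;  347 + 142 = 489;  791 + 489 = 1280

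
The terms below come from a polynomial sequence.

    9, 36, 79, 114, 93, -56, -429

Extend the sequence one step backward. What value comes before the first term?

27, 43, 35, -21, -149, -373
16, -8, -56, -128, -224
-24, -48, -72, -96
-24, -24, -24
The fourth differences are constant at -24.
Work back: -24 + 24 = 0;  16 + 0 = 16;  27 − 16 = 11;  9 − 11 = -2

-2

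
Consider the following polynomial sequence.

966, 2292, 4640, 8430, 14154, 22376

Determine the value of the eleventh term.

125736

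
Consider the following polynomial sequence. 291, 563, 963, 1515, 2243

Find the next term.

272 , 400 , 552 , 728
128 , 152 , 176
24 , 24
Third differences constant at 24.
176 + 24 = 200;  728 + 200 = 928;  2243 + 928 = 3171

3171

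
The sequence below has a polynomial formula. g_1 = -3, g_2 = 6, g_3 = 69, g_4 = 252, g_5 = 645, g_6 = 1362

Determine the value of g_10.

First differences: 9 , 63 , 183 , 393 , 717
Second differences: 54 , 120 , 210 , 324
Third differences: 66 , 90 , 114
Fourth differences: 24 , 24
The fourth differences are constant (24).
114 + 24 = 138;  324 + 138 = 462;  717 + 462 = 1179;  1362 + 1179 = 2541
138 + 24 = 162;  462 + 162 = 624;  1179 + 624 = 1803;  2541 + 1803 = 4344
162 + 24 = 186;  624 + 186 = 810;  1803 + 810 = 2613;  4344 + 2613 = 6957
186 + 24 = 210;  810 + 210 = 1020;  2613 + 1020 = 3633;  6957 + 3633 = 10590

10590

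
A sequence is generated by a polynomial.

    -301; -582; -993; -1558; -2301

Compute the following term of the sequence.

-281, -411, -565, -743
-130, -154, -178
-24, -24
The third differences are constant (-24).
-178 − 24 = -202;  -743 − 202 = -945;  -2301 − 945 = -3246

-3246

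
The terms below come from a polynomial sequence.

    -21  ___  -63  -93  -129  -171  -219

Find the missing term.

Using the last 5 terms:
Δ: -30, -36, -42, -48
Δ²: -6, -6, -6
Constant second difference = -6.
Extend backward: -30 + 6 = -24;  -63 + 24 = -39

-39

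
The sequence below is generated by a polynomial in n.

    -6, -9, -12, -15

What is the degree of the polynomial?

1

First differences: -3, -3, -3
The first differences are constant, so the polynomial has degree 1.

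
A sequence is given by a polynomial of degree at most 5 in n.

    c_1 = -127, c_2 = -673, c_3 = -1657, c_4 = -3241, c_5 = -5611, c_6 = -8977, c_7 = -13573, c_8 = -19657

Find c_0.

119

-546  -984  -1584  -2370  -3366  -4596  -6084
-438  -600  -786  -996  -1230  -1488
-162  -186  -210  -234  -258
-24  -24  -24  -24
The fourth differences are constant at -24.
Work back: -162 + 24 = -138;  -438 + 138 = -300;  -546 + 300 = -246;  -127 + 246 = 119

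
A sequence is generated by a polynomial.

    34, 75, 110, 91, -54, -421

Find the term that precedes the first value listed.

11

First differences: 41  35  -19  -145  -367
Second differences: -6  -54  -126  -222
Third differences: -48  -72  -96
Fourth differences: -24  -24
The fourth differences are constant at -24.
Work back: -48 + 24 = -24;  -6 + 24 = 18;  41 − 18 = 23;  34 − 23 = 11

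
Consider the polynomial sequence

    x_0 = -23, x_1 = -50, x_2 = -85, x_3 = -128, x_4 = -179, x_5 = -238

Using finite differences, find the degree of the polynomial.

2

D1: -27, -35, -43, -51, -59
D2: -8, -8, -8, -8
The second differences are constant, so the polynomial has degree 2.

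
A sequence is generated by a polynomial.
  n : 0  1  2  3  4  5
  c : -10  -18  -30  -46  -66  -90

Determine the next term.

-8 , -12 , -16 , -20 , -24
-4 , -4 , -4 , -4
The second differences are constant (-4).
-24 − 4 = -28;  -90 − 28 = -118

-118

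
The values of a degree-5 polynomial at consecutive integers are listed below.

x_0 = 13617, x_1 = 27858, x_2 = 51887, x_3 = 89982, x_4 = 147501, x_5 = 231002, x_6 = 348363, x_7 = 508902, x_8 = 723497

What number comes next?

1004706

14241 , 24029 , 38095 , 57519 , 83501 , 117361 , 160539 , 214595
9788 , 14066 , 19424 , 25982 , 33860 , 43178 , 54056
4278 , 5358 , 6558 , 7878 , 9318 , 10878
1080 , 1200 , 1320 , 1440 , 1560
120 , 120 , 120 , 120
Constant fifth difference = 120, so extend:
1560 + 120 = 1680;  10878 + 1680 = 12558;  54056 + 12558 = 66614;  214595 + 66614 = 281209;  723497 + 281209 = 1004706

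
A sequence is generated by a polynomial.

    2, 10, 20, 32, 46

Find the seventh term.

80

First differences: 8, 10, 12, 14
Second differences: 2, 2, 2
The second differences are constant (2).
14 + 2 = 16;  46 + 16 = 62
16 + 2 = 18;  62 + 18 = 80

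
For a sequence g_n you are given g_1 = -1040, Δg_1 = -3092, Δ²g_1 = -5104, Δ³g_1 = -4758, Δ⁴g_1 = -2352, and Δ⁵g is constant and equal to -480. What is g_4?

-30386

Build the table forward from the leading diagonal:
Δ⁵: -480, -480, -480, -480
Δ⁴: -2352, -2832, -3312, -3792
Δ³: -4758, -7110, -9942, -13254
Δ²: -5104, -9862, -16972, -26914
Δ: -3092, -8196, -18058, -35030
g: -1040, -4132, -12328, -30386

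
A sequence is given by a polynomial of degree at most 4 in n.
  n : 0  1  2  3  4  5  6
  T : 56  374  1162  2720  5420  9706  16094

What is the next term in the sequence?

25172

First differences: 318, 788, 1558, 2700, 4286, 6388
Second differences: 470, 770, 1142, 1586, 2102
Third differences: 300, 372, 444, 516
Fourth differences: 72, 72, 72
Constant fourth difference = 72, so extend:
516 + 72 = 588;  2102 + 588 = 2690;  6388 + 2690 = 9078;  16094 + 9078 = 25172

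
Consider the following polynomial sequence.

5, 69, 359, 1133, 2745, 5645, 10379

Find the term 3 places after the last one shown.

Δ: 64  290  774  1612  2900  4734
Δ²: 226  484  838  1288  1834
Δ³: 258  354  450  546
Δ⁴: 96  96  96
Fourth differences constant at 96.
546 + 96 = 642;  1834 + 642 = 2476;  4734 + 2476 = 7210;  10379 + 7210 = 17589
642 + 96 = 738;  2476 + 738 = 3214;  7210 + 3214 = 10424;  17589 + 10424 = 28013
738 + 96 = 834;  3214 + 834 = 4048;  10424 + 4048 = 14472;  28013 + 14472 = 42485

42485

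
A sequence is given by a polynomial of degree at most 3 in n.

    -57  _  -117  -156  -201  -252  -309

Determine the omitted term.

-84

Using the last 5 terms:
-39, -45, -51, -57
-6, -6, -6
Constant second difference = -6.
Extend backward: -39 + 6 = -33;  -117 + 33 = -84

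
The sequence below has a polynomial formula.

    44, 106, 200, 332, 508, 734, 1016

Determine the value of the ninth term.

1772

D1: 62 , 94 , 132 , 176 , 226 , 282
D2: 32 , 38 , 44 , 50 , 56
D3: 6 , 6 , 6 , 6
Constant third difference = 6, so extend:
56 + 6 = 62;  282 + 62 = 344;  1016 + 344 = 1360
62 + 6 = 68;  344 + 68 = 412;  1360 + 412 = 1772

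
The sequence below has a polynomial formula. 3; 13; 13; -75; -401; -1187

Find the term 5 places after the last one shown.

-24827

10, 0, -88, -326, -786
-10, -88, -238, -460
-78, -150, -222
-72, -72
The fourth differences are constant (-72).
-222 − 72 = -294;  -460 − 294 = -754;  -786 − 754 = -1540;  -1187 − 1540 = -2727
-294 − 72 = -366;  -754 − 366 = -1120;  -1540 − 1120 = -2660;  -2727 − 2660 = -5387
-366 − 72 = -438;  -1120 − 438 = -1558;  -2660 − 1558 = -4218;  -5387 − 4218 = -9605
-438 − 72 = -510;  -1558 − 510 = -2068;  -4218 − 2068 = -6286;  -9605 − 6286 = -15891
-510 − 72 = -582;  -2068 − 582 = -2650;  -6286 − 2650 = -8936;  -15891 − 8936 = -24827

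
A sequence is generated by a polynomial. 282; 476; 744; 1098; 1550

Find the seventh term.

2796

D1: 194, 268, 354, 452
D2: 74, 86, 98
D3: 12, 12
Third differences constant at 12.
98 + 12 = 110;  452 + 110 = 562;  1550 + 562 = 2112
110 + 12 = 122;  562 + 122 = 684;  2112 + 684 = 2796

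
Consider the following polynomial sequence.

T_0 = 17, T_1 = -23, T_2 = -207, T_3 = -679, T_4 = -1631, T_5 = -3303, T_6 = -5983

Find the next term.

D1: -40  -184  -472  -952  -1672  -2680
D2: -144  -288  -480  -720  -1008
D3: -144  -192  -240  -288
D4: -48  -48  -48
Constant fourth difference = -48, so extend:
-288 − 48 = -336;  -1008 − 336 = -1344;  -2680 − 1344 = -4024;  -5983 − 4024 = -10007

-10007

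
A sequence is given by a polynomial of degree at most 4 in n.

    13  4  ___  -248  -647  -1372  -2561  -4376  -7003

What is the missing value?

Using the last 6 terms:
-399  -725  -1189  -1815  -2627
-326  -464  -626  -812
-138  -162  -186
-24  -24
Constant fourth difference = -24.
Extend backward: -138 + 24 = -114;  -326 + 114 = -212;  -399 + 212 = -187;  -248 + 187 = -61

-61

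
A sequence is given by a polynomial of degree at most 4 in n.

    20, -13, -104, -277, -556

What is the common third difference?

-24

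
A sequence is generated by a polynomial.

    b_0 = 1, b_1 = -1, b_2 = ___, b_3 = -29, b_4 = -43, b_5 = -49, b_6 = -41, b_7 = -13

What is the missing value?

Using the last 5 terms:
D1: -14, -6, 8, 28
D2: 8, 14, 20
D3: 6, 6
Constant third difference = 6.
Extend backward: 8 − 6 = 2;  -14 − 2 = -16;  -29 + 16 = -13

-13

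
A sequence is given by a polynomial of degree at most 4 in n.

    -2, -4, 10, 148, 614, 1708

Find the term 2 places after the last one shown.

7460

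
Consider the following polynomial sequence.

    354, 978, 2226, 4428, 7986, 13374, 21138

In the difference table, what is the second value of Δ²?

D1: 624, 1248, 2202, 3558, 5388, 7764
D2: 624, 954, 1356, 1830, 2376
D3: 330, 402, 474, 546
D4: 72, 72, 72

954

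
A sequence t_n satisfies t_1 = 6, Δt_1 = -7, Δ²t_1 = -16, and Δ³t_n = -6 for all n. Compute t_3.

-24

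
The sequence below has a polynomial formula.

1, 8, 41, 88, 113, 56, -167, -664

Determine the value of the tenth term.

-3032

Δ: 7, 33, 47, 25, -57, -223, -497
Δ²: 26, 14, -22, -82, -166, -274
Δ³: -12, -36, -60, -84, -108
Δ⁴: -24, -24, -24, -24
Constant fourth difference = -24, so extend:
-108 − 24 = -132;  -274 − 132 = -406;  -497 − 406 = -903;  -664 − 903 = -1567
-132 − 24 = -156;  -406 − 156 = -562;  -903 − 562 = -1465;  -1567 − 1465 = -3032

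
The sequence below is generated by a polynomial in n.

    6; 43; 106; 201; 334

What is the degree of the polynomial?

D1: 37, 63, 95, 133
D2: 26, 32, 38
D3: 6, 6
The third differences are constant, so the polynomial has degree 3.

3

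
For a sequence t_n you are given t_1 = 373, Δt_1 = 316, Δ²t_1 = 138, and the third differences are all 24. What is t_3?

Build the table forward from the leading diagonal:
Δ³: 24, 24, 24
Δ²: 138, 162, 186
Δ: 316, 454, 616
t: 373, 689, 1143

1143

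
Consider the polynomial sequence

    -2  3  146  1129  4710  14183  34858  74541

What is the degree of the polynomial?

D1: 5, 143, 983, 3581, 9473, 20675, 39683
D2: 138, 840, 2598, 5892, 11202, 19008
D3: 702, 1758, 3294, 5310, 7806
D4: 1056, 1536, 2016, 2496
D5: 480, 480, 480
The fifth differences are constant, so the polynomial has degree 5.

5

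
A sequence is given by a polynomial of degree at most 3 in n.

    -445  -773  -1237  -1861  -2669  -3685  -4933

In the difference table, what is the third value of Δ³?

-24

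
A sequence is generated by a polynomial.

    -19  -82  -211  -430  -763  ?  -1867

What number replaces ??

Using the first 5 terms:
Δ: -63  -129  -219  -333
Δ²: -66  -90  -114
Δ³: -24  -24
Constant third difference = -24.
Extend forward: -114 − 24 = -138;  -333 − 138 = -471;  -763 − 471 = -1234

-1234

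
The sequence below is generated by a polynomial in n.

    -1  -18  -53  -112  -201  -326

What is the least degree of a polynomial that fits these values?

D1: -17, -35, -59, -89, -125
D2: -18, -24, -30, -36
D3: -6, -6, -6
The third differences are constant, so the polynomial has degree 3.

3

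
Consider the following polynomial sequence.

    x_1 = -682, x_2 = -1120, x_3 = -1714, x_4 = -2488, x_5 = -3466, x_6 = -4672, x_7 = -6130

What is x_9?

-9898

Δ: -438  -594  -774  -978  -1206  -1458
Δ²: -156  -180  -204  -228  -252
Δ³: -24  -24  -24  -24
Constant third difference = -24, so extend:
-252 − 24 = -276;  -1458 − 276 = -1734;  -6130 − 1734 = -7864
-276 − 24 = -300;  -1734 − 300 = -2034;  -7864 − 2034 = -9898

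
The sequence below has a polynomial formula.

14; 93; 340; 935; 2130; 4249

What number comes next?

Δ: 79, 247, 595, 1195, 2119
Δ²: 168, 348, 600, 924
Δ³: 180, 252, 324
Δ⁴: 72, 72
The fourth differences are constant (72).
324 + 72 = 396;  924 + 396 = 1320;  2119 + 1320 = 3439;  4249 + 3439 = 7688

7688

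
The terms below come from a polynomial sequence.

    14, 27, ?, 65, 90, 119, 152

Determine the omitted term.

Using the last 4 terms:
25, 29, 33
4, 4
Constant second difference = 4.
Extend backward: 25 − 4 = 21;  65 − 21 = 44

44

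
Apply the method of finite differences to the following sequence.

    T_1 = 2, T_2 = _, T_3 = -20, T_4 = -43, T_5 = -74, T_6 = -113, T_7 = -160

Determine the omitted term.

Using the last 5 terms:
D1: -23  -31  -39  -47
D2: -8  -8  -8
Constant second difference = -8.
Extend backward: -23 + 8 = -15;  -20 + 15 = -5

-5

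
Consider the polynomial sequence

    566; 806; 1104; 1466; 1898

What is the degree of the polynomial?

3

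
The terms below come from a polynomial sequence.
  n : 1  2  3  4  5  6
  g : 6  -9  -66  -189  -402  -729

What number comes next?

-1194

First differences: -15, -57, -123, -213, -327
Second differences: -42, -66, -90, -114
Third differences: -24, -24, -24
Third differences constant at -24.
-114 − 24 = -138;  -327 − 138 = -465;  -729 − 465 = -1194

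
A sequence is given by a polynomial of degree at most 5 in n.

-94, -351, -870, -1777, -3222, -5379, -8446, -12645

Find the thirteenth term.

First differences: -257, -519, -907, -1445, -2157, -3067, -4199
Second differences: -262, -388, -538, -712, -910, -1132
Third differences: -126, -150, -174, -198, -222
Fourth differences: -24, -24, -24, -24
Fourth differences constant at -24.
-222 − 24 = -246;  -1132 − 246 = -1378;  -4199 − 1378 = -5577;  -12645 − 5577 = -18222
-246 − 24 = -270;  -1378 − 270 = -1648;  -5577 − 1648 = -7225;  -18222 − 7225 = -25447
-270 − 24 = -294;  -1648 − 294 = -1942;  -7225 − 1942 = -9167;  -25447 − 9167 = -34614
-294 − 24 = -318;  -1942 − 318 = -2260;  -9167 − 2260 = -11427;  -34614 − 11427 = -46041
-318 − 24 = -342;  -2260 − 342 = -2602;  -11427 − 2602 = -14029;  -46041 − 14029 = -60070

-60070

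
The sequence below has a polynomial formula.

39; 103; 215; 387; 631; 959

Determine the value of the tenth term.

First differences: 64 , 112 , 172 , 244 , 328
Second differences: 48 , 60 , 72 , 84
Third differences: 12 , 12 , 12
The third differences are constant (12).
84 + 12 = 96;  328 + 96 = 424;  959 + 424 = 1383
96 + 12 = 108;  424 + 108 = 532;  1383 + 532 = 1915
108 + 12 = 120;  532 + 120 = 652;  1915 + 652 = 2567
120 + 12 = 132;  652 + 132 = 784;  2567 + 784 = 3351

3351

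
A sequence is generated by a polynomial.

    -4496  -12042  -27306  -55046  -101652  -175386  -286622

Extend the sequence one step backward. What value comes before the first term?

-1302

Δ: -7546, -15264, -27740, -46606, -73734, -111236
Δ²: -7718, -12476, -18866, -27128, -37502
Δ³: -4758, -6390, -8262, -10374
Δ⁴: -1632, -1872, -2112
Δ⁵: -240, -240
The fifth differences are constant at -240.
Work back: -1632 + 240 = -1392;  -4758 + 1392 = -3366;  -7718 + 3366 = -4352;  -7546 + 4352 = -3194;  -4496 + 3194 = -1302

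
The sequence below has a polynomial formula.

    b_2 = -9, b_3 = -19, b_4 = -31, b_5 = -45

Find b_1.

First differences: -10, -12, -14
Second differences: -2, -2
The second differences are constant at -2.
Work back: -10 + 2 = -8;  -9 + 8 = -1

-1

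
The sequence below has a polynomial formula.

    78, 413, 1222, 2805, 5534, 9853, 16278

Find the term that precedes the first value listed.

-11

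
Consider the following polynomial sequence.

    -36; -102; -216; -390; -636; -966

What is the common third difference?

-12

Δ: -66, -114, -174, -246, -330
Δ²: -48, -60, -72, -84
Δ³: -12, -12, -12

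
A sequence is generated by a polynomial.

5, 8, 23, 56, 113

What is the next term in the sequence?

200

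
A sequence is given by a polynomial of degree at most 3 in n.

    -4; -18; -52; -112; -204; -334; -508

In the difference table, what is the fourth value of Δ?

-92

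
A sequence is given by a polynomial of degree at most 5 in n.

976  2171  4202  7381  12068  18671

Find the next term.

27646

First differences: 1195, 2031, 3179, 4687, 6603
Second differences: 836, 1148, 1508, 1916
Third differences: 312, 360, 408
Fourth differences: 48, 48
Fourth differences constant at 48.
408 + 48 = 456;  1916 + 456 = 2372;  6603 + 2372 = 8975;  18671 + 8975 = 27646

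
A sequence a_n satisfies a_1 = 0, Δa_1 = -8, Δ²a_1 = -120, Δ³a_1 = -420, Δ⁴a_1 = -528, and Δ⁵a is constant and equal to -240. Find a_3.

-136

Build the table forward from the leading diagonal:
Fifth differences: -240, -240, -240
Fourth differences: -528, -768, -1008
Third differences: -420, -948, -1716
Second differences: -120, -540, -1488
First differences: -8, -128, -668
a: 0, -8, -136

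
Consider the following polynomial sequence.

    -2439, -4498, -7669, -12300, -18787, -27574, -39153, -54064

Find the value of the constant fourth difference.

Δ: -2059, -3171, -4631, -6487, -8787, -11579, -14911
Δ²: -1112, -1460, -1856, -2300, -2792, -3332
Δ³: -348, -396, -444, -492, -540
Δ⁴: -48, -48, -48, -48

-48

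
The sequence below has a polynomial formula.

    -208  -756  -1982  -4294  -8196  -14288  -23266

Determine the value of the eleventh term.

Δ: -548, -1226, -2312, -3902, -6092, -8978
Δ²: -678, -1086, -1590, -2190, -2886
Δ³: -408, -504, -600, -696
Δ⁴: -96, -96, -96
Fourth differences constant at -96.
-696 − 96 = -792;  -2886 − 792 = -3678;  -8978 − 3678 = -12656;  -23266 − 12656 = -35922
-792 − 96 = -888;  -3678 − 888 = -4566;  -12656 − 4566 = -17222;  -35922 − 17222 = -53144
-888 − 96 = -984;  -4566 − 984 = -5550;  -17222 − 5550 = -22772;  -53144 − 22772 = -75916
-984 − 96 = -1080;  -5550 − 1080 = -6630;  -22772 − 6630 = -29402;  -75916 − 29402 = -105318

-105318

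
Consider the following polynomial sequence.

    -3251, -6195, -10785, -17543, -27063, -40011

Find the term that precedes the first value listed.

D1: -2944, -4590, -6758, -9520, -12948
D2: -1646, -2168, -2762, -3428
D3: -522, -594, -666
D4: -72, -72
The fourth differences are constant at -72.
Work back: -522 + 72 = -450;  -1646 + 450 = -1196;  -2944 + 1196 = -1748;  -3251 + 1748 = -1503

-1503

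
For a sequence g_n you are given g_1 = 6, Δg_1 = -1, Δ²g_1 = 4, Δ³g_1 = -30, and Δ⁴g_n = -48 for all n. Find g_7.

Build the table forward from the leading diagonal:
Fourth differences: -48  -48  -48  -48  -48  -48  -48
Third differences: -30  -78  -126  -174  -222  -270  -318
Second differences: 4  -26  -104  -230  -404  -626  -896
First differences: -1  3  -23  -127  -357  -761  -1387
g: 6  5  8  -15  -142  -499  -1260

-1260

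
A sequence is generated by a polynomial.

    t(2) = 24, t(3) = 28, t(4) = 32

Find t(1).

D1: 4  4
The first differences are constant at 4.
Work back: 24 − 4 = 20

20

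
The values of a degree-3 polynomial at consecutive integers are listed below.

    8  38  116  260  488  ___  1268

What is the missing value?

818

Using the first 5 terms:
30  78  144  228
48  66  84
18  18
Constant third difference = 18.
Extend forward: 84 + 18 = 102;  228 + 102 = 330;  488 + 330 = 818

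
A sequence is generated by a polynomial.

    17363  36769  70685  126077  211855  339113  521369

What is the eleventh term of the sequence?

19406, 33916, 55392, 85778, 127258, 182256
14510, 21476, 30386, 41480, 54998
6966, 8910, 11094, 13518
1944, 2184, 2424
240, 240
Fifth differences constant at 240.
2424 + 240 = 2664;  13518 + 2664 = 16182;  54998 + 16182 = 71180;  182256 + 71180 = 253436;  521369 + 253436 = 774805
2664 + 240 = 2904;  16182 + 2904 = 19086;  71180 + 19086 = 90266;  253436 + 90266 = 343702;  774805 + 343702 = 1118507
2904 + 240 = 3144;  19086 + 3144 = 22230;  90266 + 22230 = 112496;  343702 + 112496 = 456198;  1118507 + 456198 = 1574705
3144 + 240 = 3384;  22230 + 3384 = 25614;  112496 + 25614 = 138110;  456198 + 138110 = 594308;  1574705 + 594308 = 2169013

2169013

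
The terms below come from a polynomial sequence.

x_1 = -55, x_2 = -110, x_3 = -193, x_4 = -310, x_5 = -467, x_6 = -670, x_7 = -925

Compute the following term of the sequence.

-1238

First differences: -55 , -83 , -117 , -157 , -203 , -255
Second differences: -28 , -34 , -40 , -46 , -52
Third differences: -6 , -6 , -6 , -6
Third differences constant at -6.
-52 − 6 = -58;  -255 − 58 = -313;  -925 − 313 = -1238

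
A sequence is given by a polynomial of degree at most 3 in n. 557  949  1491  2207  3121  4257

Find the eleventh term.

14107

Δ: 392, 542, 716, 914, 1136
Δ²: 150, 174, 198, 222
Δ³: 24, 24, 24
Constant third difference = 24, so extend:
222 + 24 = 246;  1136 + 246 = 1382;  4257 + 1382 = 5639
246 + 24 = 270;  1382 + 270 = 1652;  5639 + 1652 = 7291
270 + 24 = 294;  1652 + 294 = 1946;  7291 + 1946 = 9237
294 + 24 = 318;  1946 + 318 = 2264;  9237 + 2264 = 11501
318 + 24 = 342;  2264 + 342 = 2606;  11501 + 2606 = 14107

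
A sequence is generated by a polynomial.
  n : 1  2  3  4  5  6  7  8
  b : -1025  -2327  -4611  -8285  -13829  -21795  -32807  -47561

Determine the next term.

-66825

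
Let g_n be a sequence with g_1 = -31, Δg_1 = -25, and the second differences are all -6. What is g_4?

Build the table forward from the leading diagonal:
Δ²: -6, -6, -6, -6
Δ: -25, -31, -37, -43
g: -31, -56, -87, -124

-124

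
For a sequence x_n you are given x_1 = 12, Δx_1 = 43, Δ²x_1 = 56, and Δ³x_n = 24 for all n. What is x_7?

Build the table forward from the leading diagonal:
Third differences: 24, 24, 24, 24, 24, 24, 24
Second differences: 56, 80, 104, 128, 152, 176, 200
First differences: 43, 99, 179, 283, 411, 563, 739
x: 12, 55, 154, 333, 616, 1027, 1590

1590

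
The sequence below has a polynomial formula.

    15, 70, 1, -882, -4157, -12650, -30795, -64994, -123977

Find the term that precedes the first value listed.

D1: 55, -69, -883, -3275, -8493, -18145, -34199, -58983
D2: -124, -814, -2392, -5218, -9652, -16054, -24784
D3: -690, -1578, -2826, -4434, -6402, -8730
D4: -888, -1248, -1608, -1968, -2328
D5: -360, -360, -360, -360
The fifth differences are constant at -360.
Work back: -888 + 360 = -528;  -690 + 528 = -162;  -124 + 162 = 38;  55 − 38 = 17;  15 − 17 = -2

-2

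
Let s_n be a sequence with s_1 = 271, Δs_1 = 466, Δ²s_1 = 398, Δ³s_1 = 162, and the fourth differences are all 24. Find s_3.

1601

Build the table forward from the leading diagonal:
Fourth differences: 24, 24, 24
Third differences: 162, 186, 210
Second differences: 398, 560, 746
First differences: 466, 864, 1424
s: 271, 737, 1601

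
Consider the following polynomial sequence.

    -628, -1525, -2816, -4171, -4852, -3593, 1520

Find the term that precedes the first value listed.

-167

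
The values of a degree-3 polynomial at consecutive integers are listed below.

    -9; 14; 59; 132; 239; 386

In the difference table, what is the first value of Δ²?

22

First differences: 23, 45, 73, 107, 147
Second differences: 22, 28, 34, 40
Third differences: 6, 6, 6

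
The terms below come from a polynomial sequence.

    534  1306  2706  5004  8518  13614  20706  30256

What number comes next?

772, 1400, 2298, 3514, 5096, 7092, 9550
628, 898, 1216, 1582, 1996, 2458
270, 318, 366, 414, 462
48, 48, 48, 48
Fourth differences constant at 48.
462 + 48 = 510;  2458 + 510 = 2968;  9550 + 2968 = 12518;  30256 + 12518 = 42774

42774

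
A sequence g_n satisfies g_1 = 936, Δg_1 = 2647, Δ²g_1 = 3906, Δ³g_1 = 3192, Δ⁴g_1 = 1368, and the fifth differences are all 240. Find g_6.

Build the table forward from the leading diagonal:
Fifth differences: 240  240  240  240  240  240
Fourth differences: 1368  1608  1848  2088  2328  2568
Third differences: 3192  4560  6168  8016  10104  12432
Second differences: 3906  7098  11658  17826  25842  35946
First differences: 2647  6553  13651  25309  43135  68977
g: 936  3583  10136  23787  49096  92231

92231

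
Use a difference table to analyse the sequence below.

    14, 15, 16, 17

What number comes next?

First differences: 1  1  1
First differences constant at 1.
17 + 1 = 18

18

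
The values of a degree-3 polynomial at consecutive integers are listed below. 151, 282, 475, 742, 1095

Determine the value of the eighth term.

2790

First differences: 131, 193, 267, 353
Second differences: 62, 74, 86
Third differences: 12, 12
Constant third difference = 12, so extend:
86 + 12 = 98;  353 + 98 = 451;  1095 + 451 = 1546
98 + 12 = 110;  451 + 110 = 561;  1546 + 561 = 2107
110 + 12 = 122;  561 + 122 = 683;  2107 + 683 = 2790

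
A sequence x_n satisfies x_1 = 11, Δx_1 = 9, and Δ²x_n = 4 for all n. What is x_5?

71

Build the table forward from the leading diagonal:
Second differences: 4  4  4  4  4
First differences: 9  13  17  21  25
x: 11  20  33  50  71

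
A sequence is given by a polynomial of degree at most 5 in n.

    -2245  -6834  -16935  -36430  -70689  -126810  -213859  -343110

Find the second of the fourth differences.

-1728

D1: -4589, -10101, -19495, -34259, -56121, -87049, -129251
D2: -5512, -9394, -14764, -21862, -30928, -42202
D3: -3882, -5370, -7098, -9066, -11274
D4: -1488, -1728, -1968, -2208
D5: -240, -240, -240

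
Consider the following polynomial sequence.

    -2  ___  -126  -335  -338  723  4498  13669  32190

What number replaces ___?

-17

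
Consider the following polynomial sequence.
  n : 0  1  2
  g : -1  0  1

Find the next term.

1, 1
Constant first difference = 1, so extend:
1 + 1 = 2

2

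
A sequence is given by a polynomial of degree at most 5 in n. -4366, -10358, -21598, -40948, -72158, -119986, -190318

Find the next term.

-290288

Δ: -5992, -11240, -19350, -31210, -47828, -70332
Δ²: -5248, -8110, -11860, -16618, -22504
Δ³: -2862, -3750, -4758, -5886
Δ⁴: -888, -1008, -1128
Δ⁵: -120, -120
Fifth differences constant at -120.
-1128 − 120 = -1248;  -5886 − 1248 = -7134;  -22504 − 7134 = -29638;  -70332 − 29638 = -99970;  -190318 − 99970 = -290288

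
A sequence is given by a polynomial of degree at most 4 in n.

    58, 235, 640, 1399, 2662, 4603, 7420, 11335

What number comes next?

16594

177  405  759  1263  1941  2817  3915
228  354  504  678  876  1098
126  150  174  198  222
24  24  24  24
The fourth differences are constant (24).
222 + 24 = 246;  1098 + 246 = 1344;  3915 + 1344 = 5259;  11335 + 5259 = 16594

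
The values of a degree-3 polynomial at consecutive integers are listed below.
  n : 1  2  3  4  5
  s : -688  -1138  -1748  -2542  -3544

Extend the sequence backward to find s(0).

D1: -450, -610, -794, -1002
D2: -160, -184, -208
D3: -24, -24
The third differences are constant at -24.
Work back: -160 + 24 = -136;  -450 + 136 = -314;  -688 + 314 = -374

-374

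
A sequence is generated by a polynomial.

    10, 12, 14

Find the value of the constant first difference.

First differences: 2, 2

2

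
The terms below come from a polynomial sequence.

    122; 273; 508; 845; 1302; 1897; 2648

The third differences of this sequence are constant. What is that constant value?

18

D1: 151, 235, 337, 457, 595, 751
D2: 84, 102, 120, 138, 156
D3: 18, 18, 18, 18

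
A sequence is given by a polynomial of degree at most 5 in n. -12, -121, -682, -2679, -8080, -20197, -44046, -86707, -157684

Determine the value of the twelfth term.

-109, -561, -1997, -5401, -12117, -23849, -42661, -70977
-452, -1436, -3404, -6716, -11732, -18812, -28316
-984, -1968, -3312, -5016, -7080, -9504
-984, -1344, -1704, -2064, -2424
-360, -360, -360, -360
Fifth differences constant at -360.
-2424 − 360 = -2784;  -9504 − 2784 = -12288;  -28316 − 12288 = -40604;  -70977 − 40604 = -111581;  -157684 − 111581 = -269265
-2784 − 360 = -3144;  -12288 − 3144 = -15432;  -40604 − 15432 = -56036;  -111581 − 56036 = -167617;  -269265 − 167617 = -436882
-3144 − 360 = -3504;  -15432 − 3504 = -18936;  -56036 − 18936 = -74972;  -167617 − 74972 = -242589;  -436882 − 242589 = -679471

-679471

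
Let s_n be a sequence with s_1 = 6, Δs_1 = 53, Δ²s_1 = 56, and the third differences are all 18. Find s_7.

1524

Build the table forward from the leading diagonal:
D3: 18  18  18  18  18  18  18
D2: 56  74  92  110  128  146  164
D1: 53  109  183  275  385  513  659
s: 6  59  168  351  626  1011  1524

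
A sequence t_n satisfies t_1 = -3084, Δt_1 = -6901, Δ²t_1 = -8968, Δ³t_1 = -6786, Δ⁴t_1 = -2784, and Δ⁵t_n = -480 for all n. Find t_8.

-584749

Build the table forward from the leading diagonal:
Fifth differences: -480, -480, -480, -480, -480, -480, -480, -480
Fourth differences: -2784, -3264, -3744, -4224, -4704, -5184, -5664, -6144
Third differences: -6786, -9570, -12834, -16578, -20802, -25506, -30690, -36354
Second differences: -8968, -15754, -25324, -38158, -54736, -75538, -101044, -131734
First differences: -6901, -15869, -31623, -56947, -95105, -149841, -225379, -326423
t: -3084, -9985, -25854, -57477, -114424, -209529, -359370, -584749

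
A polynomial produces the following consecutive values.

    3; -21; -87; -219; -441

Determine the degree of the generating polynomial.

Δ: -24, -66, -132, -222
Δ²: -42, -66, -90
Δ³: -24, -24
The third differences are constant, so the polynomial has degree 3.

3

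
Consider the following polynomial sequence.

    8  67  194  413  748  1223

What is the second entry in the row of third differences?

24

D1: 59, 127, 219, 335, 475
D2: 68, 92, 116, 140
D3: 24, 24, 24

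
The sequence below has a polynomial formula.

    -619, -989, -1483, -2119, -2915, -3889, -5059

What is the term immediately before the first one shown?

-355

D1: -370  -494  -636  -796  -974  -1170
D2: -124  -142  -160  -178  -196
D3: -18  -18  -18  -18
The third differences are constant at -18.
Work back: -124 + 18 = -106;  -370 + 106 = -264;  -619 + 264 = -355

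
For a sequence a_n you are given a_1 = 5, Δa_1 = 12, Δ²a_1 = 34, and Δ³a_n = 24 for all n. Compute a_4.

167

Build the table forward from the leading diagonal:
D3: 24, 24, 24, 24
D2: 34, 58, 82, 106
D1: 12, 46, 104, 186
a: 5, 17, 63, 167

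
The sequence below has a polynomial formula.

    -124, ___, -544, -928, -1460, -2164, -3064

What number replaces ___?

Using the last 5 terms:
-384  -532  -704  -900
-148  -172  -196
-24  -24
Constant third difference = -24.
Extend backward: -148 + 24 = -124;  -384 + 124 = -260;  -544 + 260 = -284

-284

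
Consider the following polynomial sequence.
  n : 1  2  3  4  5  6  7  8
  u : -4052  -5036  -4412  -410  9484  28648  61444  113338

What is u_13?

Δ: -984 , 624 , 4002 , 9894 , 19164 , 32796 , 51894
Δ²: 1608 , 3378 , 5892 , 9270 , 13632 , 19098
Δ³: 1770 , 2514 , 3378 , 4362 , 5466
Δ⁴: 744 , 864 , 984 , 1104
Δ⁵: 120 , 120 , 120
Constant fifth difference = 120, so extend:
1104 + 120 = 1224;  5466 + 1224 = 6690;  19098 + 6690 = 25788;  51894 + 25788 = 77682;  113338 + 77682 = 191020
1224 + 120 = 1344;  6690 + 1344 = 8034;  25788 + 8034 = 33822;  77682 + 33822 = 111504;  191020 + 111504 = 302524
1344 + 120 = 1464;  8034 + 1464 = 9498;  33822 + 9498 = 43320;  111504 + 43320 = 154824;  302524 + 154824 = 457348
1464 + 120 = 1584;  9498 + 1584 = 11082;  43320 + 11082 = 54402;  154824 + 54402 = 209226;  457348 + 209226 = 666574
1584 + 120 = 1704;  11082 + 1704 = 12786;  54402 + 12786 = 67188;  209226 + 67188 = 276414;  666574 + 276414 = 942988

942988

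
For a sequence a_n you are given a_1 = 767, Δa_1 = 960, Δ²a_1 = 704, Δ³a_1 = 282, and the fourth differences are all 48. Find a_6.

15667

Build the table forward from the leading diagonal:
Fourth differences: 48  48  48  48  48  48
Third differences: 282  330  378  426  474  522
Second differences: 704  986  1316  1694  2120  2594
First differences: 960  1664  2650  3966  5660  7780
a: 767  1727  3391  6041  10007  15667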